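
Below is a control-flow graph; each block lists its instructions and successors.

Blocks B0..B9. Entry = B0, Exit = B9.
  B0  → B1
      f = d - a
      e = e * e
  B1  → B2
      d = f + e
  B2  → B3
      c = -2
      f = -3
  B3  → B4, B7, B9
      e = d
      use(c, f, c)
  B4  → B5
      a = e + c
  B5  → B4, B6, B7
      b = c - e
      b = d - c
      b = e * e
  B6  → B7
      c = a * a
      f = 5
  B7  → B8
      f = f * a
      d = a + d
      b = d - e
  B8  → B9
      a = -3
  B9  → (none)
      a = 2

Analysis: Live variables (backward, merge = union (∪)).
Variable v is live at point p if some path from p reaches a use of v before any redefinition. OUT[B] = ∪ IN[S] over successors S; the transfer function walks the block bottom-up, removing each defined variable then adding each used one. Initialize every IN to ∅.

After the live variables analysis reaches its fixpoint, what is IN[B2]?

Fixpoint table:
  B0: | IN={a, d, e} | OUT={a, e, f}
  B1: | IN={a, e, f} | OUT={a, d}
  B2: | IN={a, d} | OUT={a, c, d, f}
  B3: | IN={a, c, d, f} | OUT={a, c, d, e, f}
  B4: | IN={c, d, e, f} | OUT={a, c, d, e, f}
  B5: | IN={a, c, d, e, f} | OUT={a, c, d, e, f}
  B6: | IN={a, d, e} | OUT={a, d, e, f}
  B7: | IN={a, d, e, f} | OUT={}
  B8: | IN={} | OUT={}
  B9: | IN={} | OUT={}

Merge at B2: OUT[B2] = IN[B3] = {a, c, d, f}
Applying B2's transfer function to that OUT value gives IN[B2] (row B2 above).

Answer: {a, d}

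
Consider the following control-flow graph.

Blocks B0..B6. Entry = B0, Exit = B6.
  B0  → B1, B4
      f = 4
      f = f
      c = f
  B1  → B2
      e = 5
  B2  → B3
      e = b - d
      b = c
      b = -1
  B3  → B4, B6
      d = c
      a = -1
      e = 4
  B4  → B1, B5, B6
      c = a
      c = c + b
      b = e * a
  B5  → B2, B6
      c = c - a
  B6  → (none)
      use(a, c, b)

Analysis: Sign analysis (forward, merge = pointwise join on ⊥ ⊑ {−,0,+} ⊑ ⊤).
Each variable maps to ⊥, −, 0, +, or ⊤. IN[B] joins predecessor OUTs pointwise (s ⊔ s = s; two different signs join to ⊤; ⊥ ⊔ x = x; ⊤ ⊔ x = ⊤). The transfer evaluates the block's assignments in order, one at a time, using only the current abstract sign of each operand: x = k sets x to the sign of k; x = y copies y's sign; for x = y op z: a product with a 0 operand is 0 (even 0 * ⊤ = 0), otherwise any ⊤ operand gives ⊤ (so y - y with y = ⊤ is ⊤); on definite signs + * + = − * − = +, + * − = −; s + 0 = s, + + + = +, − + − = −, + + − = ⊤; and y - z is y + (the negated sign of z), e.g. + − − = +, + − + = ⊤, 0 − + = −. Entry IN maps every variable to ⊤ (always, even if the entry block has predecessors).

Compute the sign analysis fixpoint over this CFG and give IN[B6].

Answer: {a: ⊤, b: ⊤, c: ⊤, d: ⊤, e: ⊤, f: +}

Working:
Fixpoint table:
  B0:  IN=(all ⊤)  OUT={c:+, f:+; rest ⊤}
  B1:  IN={f:+; rest ⊤}  OUT={e:+, f:+; rest ⊤}
  B2:  IN={f:+; rest ⊤}  OUT={b:-, f:+; rest ⊤}
  B3:  IN={b:-, f:+; rest ⊤}  OUT={a:-, b:-, e:+, f:+; rest ⊤}
  B4:  IN={f:+; rest ⊤}  OUT={f:+; rest ⊤}
  B5:  IN={f:+; rest ⊤}  OUT={f:+; rest ⊤}
  B6:  IN={f:+; rest ⊤}  OUT={f:+; rest ⊤}

Merge at B6: IN[B6] = OUT[B3] ⊔ OUT[B4] ⊔ OUT[B5] = {a: ⊤, b: ⊤, c: ⊤, d: ⊤, e: ⊤, f: +}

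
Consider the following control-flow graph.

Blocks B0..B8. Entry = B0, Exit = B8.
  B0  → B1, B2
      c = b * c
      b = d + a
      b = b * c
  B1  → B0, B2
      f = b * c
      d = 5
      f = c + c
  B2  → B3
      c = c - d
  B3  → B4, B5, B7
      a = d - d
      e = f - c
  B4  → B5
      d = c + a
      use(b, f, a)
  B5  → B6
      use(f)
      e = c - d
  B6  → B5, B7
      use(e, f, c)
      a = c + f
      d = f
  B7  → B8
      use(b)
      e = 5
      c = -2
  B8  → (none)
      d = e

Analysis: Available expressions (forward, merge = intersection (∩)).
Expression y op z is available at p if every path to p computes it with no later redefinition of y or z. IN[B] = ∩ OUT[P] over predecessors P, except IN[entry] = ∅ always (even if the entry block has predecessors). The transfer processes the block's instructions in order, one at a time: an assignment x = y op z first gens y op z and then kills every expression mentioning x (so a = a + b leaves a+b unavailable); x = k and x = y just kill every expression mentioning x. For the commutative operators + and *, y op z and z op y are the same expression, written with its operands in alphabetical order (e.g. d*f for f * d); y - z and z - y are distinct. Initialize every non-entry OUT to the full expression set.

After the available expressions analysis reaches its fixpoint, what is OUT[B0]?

Answer: {a+d}

Working:
Per-block solution:
  B0: | IN={} | OUT={a+d}
  B1: | IN={a+d} | OUT={b*c, c+c}
  B2: | IN={} | OUT={}
  B3: | IN={} | OUT={d-d, f-c}
  B4: | IN={d-d, f-c} | OUT={a+c, f-c}
  B5: | IN={f-c} | OUT={c-d, f-c}
  B6: | IN={c-d, f-c} | OUT={c+f, f-c}
  B7: | IN={f-c} | OUT={}
  B8: | IN={} | OUT={}

Merge at B0 (entry node, so the boundary value {} is joined with the incoming edge(s)): IN[B0] = {} ∩ OUT[B1] = {}
Applying B0's transfer function to that IN value gives OUT[B0] (row B0 above).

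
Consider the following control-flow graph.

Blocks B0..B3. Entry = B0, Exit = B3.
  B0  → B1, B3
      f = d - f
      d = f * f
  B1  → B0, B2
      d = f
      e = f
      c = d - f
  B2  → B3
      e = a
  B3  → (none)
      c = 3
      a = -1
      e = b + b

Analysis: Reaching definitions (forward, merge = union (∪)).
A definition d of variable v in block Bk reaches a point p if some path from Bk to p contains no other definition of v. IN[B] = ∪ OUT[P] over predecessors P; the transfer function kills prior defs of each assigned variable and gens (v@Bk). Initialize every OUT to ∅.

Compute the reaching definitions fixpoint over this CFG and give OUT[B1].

Answer: {c@B1, d@B1, e@B1, f@B0}

Derivation:
Per-block solution:
  B0: | IN={c@B1, d@B1, e@B1, f@B0} | OUT={c@B1, d@B0, e@B1, f@B0}
  B1: | IN={c@B1, d@B0, e@B1, f@B0} | OUT={c@B1, d@B1, e@B1, f@B0}
  B2: | IN={c@B1, d@B1, e@B1, f@B0} | OUT={c@B1, d@B1, e@B2, f@B0}
  B3: | IN={c@B1, d@B0, d@B1, e@B1, e@B2, f@B0} | OUT={a@B3, c@B3, d@B0, d@B1, e@B3, f@B0}

Merge at B1: IN[B1] = OUT[B0] = {c@B1, d@B0, e@B1, f@B0}
Applying B1's transfer function to that IN value gives OUT[B1] (row B1 above).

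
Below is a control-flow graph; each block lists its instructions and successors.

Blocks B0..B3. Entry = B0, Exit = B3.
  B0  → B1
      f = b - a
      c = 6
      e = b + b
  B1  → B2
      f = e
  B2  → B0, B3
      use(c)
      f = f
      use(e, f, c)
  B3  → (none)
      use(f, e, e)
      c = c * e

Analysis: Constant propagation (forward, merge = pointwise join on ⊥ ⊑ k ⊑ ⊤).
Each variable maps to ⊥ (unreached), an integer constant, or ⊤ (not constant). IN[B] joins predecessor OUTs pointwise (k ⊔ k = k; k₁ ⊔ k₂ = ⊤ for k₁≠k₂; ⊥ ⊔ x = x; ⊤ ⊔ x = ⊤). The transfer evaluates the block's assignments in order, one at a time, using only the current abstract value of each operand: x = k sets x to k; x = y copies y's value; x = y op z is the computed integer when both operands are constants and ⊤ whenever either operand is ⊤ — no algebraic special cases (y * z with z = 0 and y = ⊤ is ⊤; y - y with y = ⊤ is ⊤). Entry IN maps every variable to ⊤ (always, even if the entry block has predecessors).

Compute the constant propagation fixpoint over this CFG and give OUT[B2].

Answer: {a: ⊤, b: ⊤, c: 6, d: ⊤, e: ⊤, f: ⊤}

Derivation:
Per-block solution:
  B0:   IN=(all ⊤)   OUT={c:6; rest ⊤}
  B1:   IN={c:6; rest ⊤}   OUT={c:6; rest ⊤}
  B2:   IN={c:6; rest ⊤}   OUT={c:6; rest ⊤}
  B3:   IN={c:6; rest ⊤}   OUT=(all ⊤)

Merge at B2: IN[B2] = OUT[B1] = {a: ⊤, b: ⊤, c: 6, d: ⊤, e: ⊤, f: ⊤}
Applying B2's transfer function to that IN value gives OUT[B2] (row B2 above).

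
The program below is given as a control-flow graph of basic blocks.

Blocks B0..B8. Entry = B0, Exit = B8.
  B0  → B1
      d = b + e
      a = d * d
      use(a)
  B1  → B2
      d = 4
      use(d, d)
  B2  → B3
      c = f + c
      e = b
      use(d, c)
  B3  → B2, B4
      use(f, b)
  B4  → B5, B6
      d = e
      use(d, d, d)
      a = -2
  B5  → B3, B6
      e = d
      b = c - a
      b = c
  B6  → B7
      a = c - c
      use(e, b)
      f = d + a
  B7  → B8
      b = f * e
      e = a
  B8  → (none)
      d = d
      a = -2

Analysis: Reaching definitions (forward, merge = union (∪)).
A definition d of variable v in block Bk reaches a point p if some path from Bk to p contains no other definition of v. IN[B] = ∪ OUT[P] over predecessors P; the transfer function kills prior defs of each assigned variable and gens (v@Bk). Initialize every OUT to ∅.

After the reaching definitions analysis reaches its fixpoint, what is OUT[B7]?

Answer: {a@B6, b@B7, c@B2, d@B4, e@B7, f@B6}

Trace:
Converged values:
  B0:   IN={}   OUT={a@B0, d@B0}
  B1:   IN={a@B0, d@B0}   OUT={a@B0, d@B1}
  B2:   IN={a@B0, a@B4, b@B5, c@B2, d@B1, d@B4, e@B2, e@B5}   OUT={a@B0, a@B4, b@B5, c@B2, d@B1, d@B4, e@B2}
  B3:   IN={a@B0, a@B4, b@B5, c@B2, d@B1, d@B4, e@B2, e@B5}   OUT={a@B0, a@B4, b@B5, c@B2, d@B1, d@B4, e@B2, e@B5}
  B4:   IN={a@B0, a@B4, b@B5, c@B2, d@B1, d@B4, e@B2, e@B5}   OUT={a@B4, b@B5, c@B2, d@B4, e@B2, e@B5}
  B5:   IN={a@B4, b@B5, c@B2, d@B4, e@B2, e@B5}   OUT={a@B4, b@B5, c@B2, d@B4, e@B5}
  B6:   IN={a@B4, b@B5, c@B2, d@B4, e@B2, e@B5}   OUT={a@B6, b@B5, c@B2, d@B4, e@B2, e@B5, f@B6}
  B7:   IN={a@B6, b@B5, c@B2, d@B4, e@B2, e@B5, f@B6}   OUT={a@B6, b@B7, c@B2, d@B4, e@B7, f@B6}
  B8:   IN={a@B6, b@B7, c@B2, d@B4, e@B7, f@B6}   OUT={a@B8, b@B7, c@B2, d@B8, e@B7, f@B6}

Merge at B7: IN[B7] = OUT[B6] = {a@B6, b@B5, c@B2, d@B4, e@B2, e@B5, f@B6}
Applying B7's transfer function to that IN value gives OUT[B7] (row B7 above).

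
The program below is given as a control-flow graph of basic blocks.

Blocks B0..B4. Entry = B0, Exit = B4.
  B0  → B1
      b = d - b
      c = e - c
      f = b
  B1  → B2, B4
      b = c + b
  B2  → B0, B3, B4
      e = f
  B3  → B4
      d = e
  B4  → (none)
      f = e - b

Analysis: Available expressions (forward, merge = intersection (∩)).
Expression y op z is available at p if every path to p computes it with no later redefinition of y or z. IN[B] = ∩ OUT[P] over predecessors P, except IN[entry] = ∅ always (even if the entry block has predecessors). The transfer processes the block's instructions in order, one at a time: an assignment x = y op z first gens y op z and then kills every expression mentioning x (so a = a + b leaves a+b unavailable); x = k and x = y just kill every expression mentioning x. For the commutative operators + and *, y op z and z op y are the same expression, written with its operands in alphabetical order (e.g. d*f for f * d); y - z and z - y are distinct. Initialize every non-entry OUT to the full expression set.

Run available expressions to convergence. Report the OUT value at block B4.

Answer: {e-b}

Working:
Converged values:
  B0: | IN={} | OUT={}
  B1: | IN={} | OUT={}
  B2: | IN={} | OUT={}
  B3: | IN={} | OUT={}
  B4: | IN={} | OUT={e-b}

Merge at B4: IN[B4] = OUT[B1] ∩ OUT[B2] ∩ OUT[B3] = {}
Applying B4's transfer function to that IN value gives OUT[B4] (row B4 above).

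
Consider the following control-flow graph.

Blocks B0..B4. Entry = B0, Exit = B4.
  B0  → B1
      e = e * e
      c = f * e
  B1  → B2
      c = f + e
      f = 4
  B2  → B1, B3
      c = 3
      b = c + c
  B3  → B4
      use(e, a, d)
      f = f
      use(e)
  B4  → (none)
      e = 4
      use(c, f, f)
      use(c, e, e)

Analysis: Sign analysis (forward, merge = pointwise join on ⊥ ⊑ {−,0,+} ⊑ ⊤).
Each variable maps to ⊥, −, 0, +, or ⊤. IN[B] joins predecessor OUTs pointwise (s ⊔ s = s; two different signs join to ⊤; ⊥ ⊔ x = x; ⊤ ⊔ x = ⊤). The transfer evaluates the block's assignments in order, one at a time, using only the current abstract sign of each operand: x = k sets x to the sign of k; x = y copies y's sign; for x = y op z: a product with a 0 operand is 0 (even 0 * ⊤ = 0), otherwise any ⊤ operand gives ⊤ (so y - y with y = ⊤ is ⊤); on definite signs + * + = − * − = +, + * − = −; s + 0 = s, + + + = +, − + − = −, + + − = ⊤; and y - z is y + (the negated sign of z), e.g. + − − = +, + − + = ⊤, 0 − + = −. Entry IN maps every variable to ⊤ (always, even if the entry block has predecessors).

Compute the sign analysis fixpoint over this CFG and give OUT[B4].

Answer: {a: ⊤, b: +, c: +, d: ⊤, e: +, f: +}

Derivation:
Per-block solution:
  B0: | IN=(all ⊤) | OUT=(all ⊤)
  B1: | IN=(all ⊤) | OUT={f:+; rest ⊤}
  B2: | IN={f:+; rest ⊤} | OUT={b:+, c:+, f:+; rest ⊤}
  B3: | IN={b:+, c:+, f:+; rest ⊤} | OUT={b:+, c:+, f:+; rest ⊤}
  B4: | IN={b:+, c:+, f:+; rest ⊤} | OUT={b:+, c:+, e:+, f:+; rest ⊤}

Merge at B4: IN[B4] = OUT[B3] = {a: ⊤, b: +, c: +, d: ⊤, e: ⊤, f: +}
Applying B4's transfer function to that IN value gives OUT[B4] (row B4 above).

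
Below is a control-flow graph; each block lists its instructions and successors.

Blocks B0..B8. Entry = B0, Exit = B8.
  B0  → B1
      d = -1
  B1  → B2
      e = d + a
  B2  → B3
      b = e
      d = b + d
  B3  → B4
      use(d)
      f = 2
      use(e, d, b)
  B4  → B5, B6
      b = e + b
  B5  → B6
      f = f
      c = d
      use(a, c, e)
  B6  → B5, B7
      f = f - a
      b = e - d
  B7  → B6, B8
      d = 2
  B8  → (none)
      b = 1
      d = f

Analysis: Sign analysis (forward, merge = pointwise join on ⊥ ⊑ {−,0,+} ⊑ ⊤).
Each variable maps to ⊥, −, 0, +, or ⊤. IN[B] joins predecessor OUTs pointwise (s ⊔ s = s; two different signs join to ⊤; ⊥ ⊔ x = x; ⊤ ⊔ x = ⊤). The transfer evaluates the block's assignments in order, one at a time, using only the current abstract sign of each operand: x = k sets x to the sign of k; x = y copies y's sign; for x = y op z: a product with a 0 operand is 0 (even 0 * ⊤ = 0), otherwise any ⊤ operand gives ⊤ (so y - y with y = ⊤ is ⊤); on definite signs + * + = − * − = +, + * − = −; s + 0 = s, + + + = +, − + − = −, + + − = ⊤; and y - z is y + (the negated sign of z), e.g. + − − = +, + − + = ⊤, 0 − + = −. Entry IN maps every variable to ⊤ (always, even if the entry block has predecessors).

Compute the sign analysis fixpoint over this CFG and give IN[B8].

Answer: {a: ⊤, b: ⊤, c: ⊤, d: +, e: ⊤, f: ⊤}

Trace:
Per-block solution:
  B0:   IN=(all ⊤)   OUT={d:-; rest ⊤}
  B1:   IN={d:-; rest ⊤}   OUT={d:-; rest ⊤}
  B2:   IN={d:-; rest ⊤}   OUT=(all ⊤)
  B3:   IN=(all ⊤)   OUT={f:+; rest ⊤}
  B4:   IN={f:+; rest ⊤}   OUT={f:+; rest ⊤}
  B5:   IN=(all ⊤)   OUT=(all ⊤)
  B6:   IN=(all ⊤)   OUT=(all ⊤)
  B7:   IN=(all ⊤)   OUT={d:+; rest ⊤}
  B8:   IN={d:+; rest ⊤}   OUT={b:+; rest ⊤}

Merge at B8: IN[B8] = OUT[B7] = {a: ⊤, b: ⊤, c: ⊤, d: +, e: ⊤, f: ⊤}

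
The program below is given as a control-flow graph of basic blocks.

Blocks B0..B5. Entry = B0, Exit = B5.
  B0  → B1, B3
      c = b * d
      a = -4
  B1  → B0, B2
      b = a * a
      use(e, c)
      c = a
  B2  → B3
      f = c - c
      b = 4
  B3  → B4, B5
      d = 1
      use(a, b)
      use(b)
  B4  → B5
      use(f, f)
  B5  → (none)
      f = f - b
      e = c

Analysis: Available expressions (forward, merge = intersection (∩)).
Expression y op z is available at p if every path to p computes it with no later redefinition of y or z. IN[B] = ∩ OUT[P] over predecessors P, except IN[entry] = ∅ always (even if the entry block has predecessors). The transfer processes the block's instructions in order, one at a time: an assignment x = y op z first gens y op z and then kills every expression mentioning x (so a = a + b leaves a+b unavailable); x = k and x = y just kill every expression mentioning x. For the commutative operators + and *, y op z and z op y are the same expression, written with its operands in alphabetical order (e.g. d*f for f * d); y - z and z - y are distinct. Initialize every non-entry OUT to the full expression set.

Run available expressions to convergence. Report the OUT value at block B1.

Converged values:
  B0: | IN={} | OUT={b*d}
  B1: | IN={b*d} | OUT={a*a}
  B2: | IN={a*a} | OUT={a*a, c-c}
  B3: | IN={} | OUT={}
  B4: | IN={} | OUT={}
  B5: | IN={} | OUT={}

Merge at B1: IN[B1] = OUT[B0] = {b*d}
Applying B1's transfer function to that IN value gives OUT[B1] (row B1 above).

Answer: {a*a}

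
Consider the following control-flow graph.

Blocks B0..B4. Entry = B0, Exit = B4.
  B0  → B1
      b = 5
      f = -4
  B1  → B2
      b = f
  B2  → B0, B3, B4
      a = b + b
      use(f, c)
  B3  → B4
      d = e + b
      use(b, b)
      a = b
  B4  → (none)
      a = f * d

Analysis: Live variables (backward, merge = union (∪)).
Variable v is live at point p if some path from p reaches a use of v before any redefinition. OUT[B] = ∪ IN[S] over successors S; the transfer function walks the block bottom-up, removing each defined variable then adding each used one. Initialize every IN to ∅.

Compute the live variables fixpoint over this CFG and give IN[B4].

Answer: {d, f}

Working:
Converged values:
  B0:   IN={c, d, e}   OUT={c, d, e, f}
  B1:   IN={c, d, e, f}   OUT={b, c, d, e, f}
  B2:   IN={b, c, d, e, f}   OUT={b, c, d, e, f}
  B3:   IN={b, e, f}   OUT={d, f}
  B4:   IN={d, f}   OUT={}

B4 is the boundary node: OUT[B4] = {}
Applying B4's transfer function to that OUT value gives IN[B4] (row B4 above).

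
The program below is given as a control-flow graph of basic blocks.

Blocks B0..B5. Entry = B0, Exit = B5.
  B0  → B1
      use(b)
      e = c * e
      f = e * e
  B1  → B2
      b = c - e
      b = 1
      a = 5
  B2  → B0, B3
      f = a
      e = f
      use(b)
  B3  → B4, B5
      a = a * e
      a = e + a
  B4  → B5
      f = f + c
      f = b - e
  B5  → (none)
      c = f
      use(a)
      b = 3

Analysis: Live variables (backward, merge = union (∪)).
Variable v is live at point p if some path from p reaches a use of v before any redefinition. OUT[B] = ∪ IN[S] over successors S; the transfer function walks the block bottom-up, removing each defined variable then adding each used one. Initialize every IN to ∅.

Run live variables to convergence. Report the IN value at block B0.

Converged values:
  B0:   IN={b, c, e}   OUT={c, e}
  B1:   IN={c, e}   OUT={a, b, c}
  B2:   IN={a, b, c}   OUT={a, b, c, e, f}
  B3:   IN={a, b, c, e, f}   OUT={a, b, c, e, f}
  B4:   IN={a, b, c, e, f}   OUT={a, f}
  B5:   IN={a, f}   OUT={}

Merge at B0: OUT[B0] = IN[B1] = {c, e}
Applying B0's transfer function to that OUT value gives IN[B0] (row B0 above).

Answer: {b, c, e}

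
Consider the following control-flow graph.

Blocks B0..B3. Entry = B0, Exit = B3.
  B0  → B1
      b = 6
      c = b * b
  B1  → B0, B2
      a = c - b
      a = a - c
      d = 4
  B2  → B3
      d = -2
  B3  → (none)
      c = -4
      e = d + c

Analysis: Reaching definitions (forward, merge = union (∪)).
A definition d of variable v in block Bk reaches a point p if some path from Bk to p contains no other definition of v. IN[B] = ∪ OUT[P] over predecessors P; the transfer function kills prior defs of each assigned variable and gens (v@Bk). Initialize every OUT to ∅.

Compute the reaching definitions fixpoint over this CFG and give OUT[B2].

Answer: {a@B1, b@B0, c@B0, d@B2}

Derivation:
Fixpoint table:
  B0:   IN={a@B1, b@B0, c@B0, d@B1}   OUT={a@B1, b@B0, c@B0, d@B1}
  B1:   IN={a@B1, b@B0, c@B0, d@B1}   OUT={a@B1, b@B0, c@B0, d@B1}
  B2:   IN={a@B1, b@B0, c@B0, d@B1}   OUT={a@B1, b@B0, c@B0, d@B2}
  B3:   IN={a@B1, b@B0, c@B0, d@B2}   OUT={a@B1, b@B0, c@B3, d@B2, e@B3}

Merge at B2: IN[B2] = OUT[B1] = {a@B1, b@B0, c@B0, d@B1}
Applying B2's transfer function to that IN value gives OUT[B2] (row B2 above).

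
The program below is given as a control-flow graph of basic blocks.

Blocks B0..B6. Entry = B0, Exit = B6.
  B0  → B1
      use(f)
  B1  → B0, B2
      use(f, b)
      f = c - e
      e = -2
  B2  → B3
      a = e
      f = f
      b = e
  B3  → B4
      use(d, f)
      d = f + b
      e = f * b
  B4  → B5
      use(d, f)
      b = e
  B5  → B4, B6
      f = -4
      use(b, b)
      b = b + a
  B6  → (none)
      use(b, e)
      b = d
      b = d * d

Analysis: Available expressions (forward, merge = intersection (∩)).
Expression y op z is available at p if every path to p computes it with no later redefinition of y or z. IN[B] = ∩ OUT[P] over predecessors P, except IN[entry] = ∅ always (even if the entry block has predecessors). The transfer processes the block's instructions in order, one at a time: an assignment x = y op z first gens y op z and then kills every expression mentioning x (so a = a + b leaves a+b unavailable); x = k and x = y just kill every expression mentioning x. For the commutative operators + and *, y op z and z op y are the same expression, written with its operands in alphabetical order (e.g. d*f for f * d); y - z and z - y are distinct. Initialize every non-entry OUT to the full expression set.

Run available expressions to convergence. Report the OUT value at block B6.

Answer: {d*d}

Derivation:
Per-block solution:
  B0: | IN={} | OUT={}
  B1: | IN={} | OUT={}
  B2: | IN={} | OUT={}
  B3: | IN={} | OUT={b*f, b+f}
  B4: | IN={} | OUT={}
  B5: | IN={} | OUT={}
  B6: | IN={} | OUT={d*d}

Merge at B6: IN[B6] = OUT[B5] = {}
Applying B6's transfer function to that IN value gives OUT[B6] (row B6 above).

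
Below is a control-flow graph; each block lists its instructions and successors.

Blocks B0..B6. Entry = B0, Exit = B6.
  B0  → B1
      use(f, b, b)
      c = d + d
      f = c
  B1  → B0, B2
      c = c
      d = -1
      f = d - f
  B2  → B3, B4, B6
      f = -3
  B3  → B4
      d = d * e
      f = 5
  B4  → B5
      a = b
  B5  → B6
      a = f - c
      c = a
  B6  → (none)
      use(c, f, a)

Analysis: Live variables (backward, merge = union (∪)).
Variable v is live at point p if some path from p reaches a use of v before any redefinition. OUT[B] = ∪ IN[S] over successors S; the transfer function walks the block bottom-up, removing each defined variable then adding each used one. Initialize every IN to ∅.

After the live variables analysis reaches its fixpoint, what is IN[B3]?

Fixpoint table:
  B0:  IN={a, b, d, e, f}  OUT={a, b, c, e, f}
  B1:  IN={a, b, c, e, f}  OUT={a, b, c, d, e, f}
  B2:  IN={a, b, c, d, e}  OUT={a, b, c, d, e, f}
  B3:  IN={b, c, d, e}  OUT={b, c, f}
  B4:  IN={b, c, f}  OUT={c, f}
  B5:  IN={c, f}  OUT={a, c, f}
  B6:  IN={a, c, f}  OUT={}

Merge at B3: OUT[B3] = IN[B4] = {b, c, f}
Applying B3's transfer function to that OUT value gives IN[B3] (row B3 above).

Answer: {b, c, d, e}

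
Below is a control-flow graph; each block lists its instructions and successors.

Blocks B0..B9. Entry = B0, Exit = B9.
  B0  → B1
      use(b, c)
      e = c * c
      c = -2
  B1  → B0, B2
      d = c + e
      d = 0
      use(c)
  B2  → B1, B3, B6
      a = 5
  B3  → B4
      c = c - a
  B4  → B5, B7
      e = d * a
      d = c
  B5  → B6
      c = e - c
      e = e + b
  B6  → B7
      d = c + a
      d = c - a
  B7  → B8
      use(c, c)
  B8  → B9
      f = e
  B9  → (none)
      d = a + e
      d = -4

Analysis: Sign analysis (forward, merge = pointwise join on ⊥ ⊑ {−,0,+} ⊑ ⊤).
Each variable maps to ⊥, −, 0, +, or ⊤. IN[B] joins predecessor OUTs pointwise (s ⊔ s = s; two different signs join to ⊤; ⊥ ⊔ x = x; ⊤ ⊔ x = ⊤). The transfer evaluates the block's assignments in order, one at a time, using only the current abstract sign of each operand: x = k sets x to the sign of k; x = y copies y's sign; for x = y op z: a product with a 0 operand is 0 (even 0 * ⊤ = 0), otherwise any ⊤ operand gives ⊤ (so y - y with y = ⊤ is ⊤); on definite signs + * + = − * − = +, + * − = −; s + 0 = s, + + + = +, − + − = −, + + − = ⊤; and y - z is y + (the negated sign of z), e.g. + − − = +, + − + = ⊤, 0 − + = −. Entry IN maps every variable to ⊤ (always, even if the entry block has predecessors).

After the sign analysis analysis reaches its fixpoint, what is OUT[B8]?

Answer: {a: +, b: ⊤, c: ⊤, d: ⊤, e: ⊤, f: ⊤}

Working:
Per-block solution:
  B0: | IN=(all ⊤) | OUT={c:-; rest ⊤}
  B1: | IN={c:-; rest ⊤} | OUT={c:-, d:0; rest ⊤}
  B2: | IN={c:-, d:0; rest ⊤} | OUT={a:+, c:-, d:0; rest ⊤}
  B3: | IN={a:+, c:-, d:0; rest ⊤} | OUT={a:+, c:-, d:0; rest ⊤}
  B4: | IN={a:+, c:-, d:0; rest ⊤} | OUT={a:+, c:-, d:-, e:0; rest ⊤}
  B5: | IN={a:+, c:-, d:-, e:0; rest ⊤} | OUT={a:+, c:+, d:-; rest ⊤}
  B6: | IN={a:+; rest ⊤} | OUT={a:+; rest ⊤}
  B7: | IN={a:+; rest ⊤} | OUT={a:+; rest ⊤}
  B8: | IN={a:+; rest ⊤} | OUT={a:+; rest ⊤}
  B9: | IN={a:+; rest ⊤} | OUT={a:+, d:-; rest ⊤}

Merge at B8: IN[B8] = OUT[B7] = {a: +, b: ⊤, c: ⊤, d: ⊤, e: ⊤, f: ⊤}
Applying B8's transfer function to that IN value gives OUT[B8] (row B8 above).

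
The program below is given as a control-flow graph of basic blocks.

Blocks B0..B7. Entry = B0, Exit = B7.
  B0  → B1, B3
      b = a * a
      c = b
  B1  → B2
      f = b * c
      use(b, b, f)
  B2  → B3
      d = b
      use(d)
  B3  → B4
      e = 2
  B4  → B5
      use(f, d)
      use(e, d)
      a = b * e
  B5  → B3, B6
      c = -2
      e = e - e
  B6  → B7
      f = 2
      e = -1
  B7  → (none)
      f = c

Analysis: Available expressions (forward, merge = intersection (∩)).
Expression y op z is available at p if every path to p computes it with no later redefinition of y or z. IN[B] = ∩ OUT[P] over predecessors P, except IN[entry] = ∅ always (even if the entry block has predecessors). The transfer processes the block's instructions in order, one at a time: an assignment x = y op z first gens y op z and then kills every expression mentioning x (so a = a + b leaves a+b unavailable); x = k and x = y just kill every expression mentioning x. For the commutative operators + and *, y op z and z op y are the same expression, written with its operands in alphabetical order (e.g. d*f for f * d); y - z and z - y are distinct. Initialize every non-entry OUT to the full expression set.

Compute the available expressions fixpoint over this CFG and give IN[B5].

Per-block solution:
  B0: | IN={} | OUT={a*a}
  B1: | IN={a*a} | OUT={a*a, b*c}
  B2: | IN={a*a, b*c} | OUT={a*a, b*c}
  B3: | IN={} | OUT={}
  B4: | IN={} | OUT={b*e}
  B5: | IN={b*e} | OUT={}
  B6: | IN={} | OUT={}
  B7: | IN={} | OUT={}

Merge at B5: IN[B5] = OUT[B4] = {b*e}

Answer: {b*e}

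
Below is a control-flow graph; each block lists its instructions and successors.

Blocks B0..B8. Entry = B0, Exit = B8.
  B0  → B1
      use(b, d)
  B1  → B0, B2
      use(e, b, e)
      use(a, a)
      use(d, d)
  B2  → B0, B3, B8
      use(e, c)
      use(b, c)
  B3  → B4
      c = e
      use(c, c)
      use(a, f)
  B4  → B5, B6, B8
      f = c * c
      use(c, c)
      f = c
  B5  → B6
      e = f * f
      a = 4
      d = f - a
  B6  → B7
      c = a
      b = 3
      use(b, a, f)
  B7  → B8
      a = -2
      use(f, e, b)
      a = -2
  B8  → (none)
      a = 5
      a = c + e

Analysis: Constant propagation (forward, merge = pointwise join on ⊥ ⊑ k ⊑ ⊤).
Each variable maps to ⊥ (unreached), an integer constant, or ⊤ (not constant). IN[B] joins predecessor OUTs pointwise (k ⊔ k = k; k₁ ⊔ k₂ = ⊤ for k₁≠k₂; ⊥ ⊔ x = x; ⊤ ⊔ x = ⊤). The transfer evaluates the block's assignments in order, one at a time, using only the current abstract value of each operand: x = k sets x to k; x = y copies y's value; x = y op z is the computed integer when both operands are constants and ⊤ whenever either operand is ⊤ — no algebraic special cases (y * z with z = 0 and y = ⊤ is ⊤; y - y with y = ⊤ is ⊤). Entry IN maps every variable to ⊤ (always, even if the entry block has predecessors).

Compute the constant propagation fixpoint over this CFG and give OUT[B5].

Answer: {a: 4, b: ⊤, c: ⊤, d: ⊤, e: ⊤, f: ⊤}

Working:
Fixpoint table:
  B0:   IN=(all ⊤)   OUT=(all ⊤)
  B1:   IN=(all ⊤)   OUT=(all ⊤)
  B2:   IN=(all ⊤)   OUT=(all ⊤)
  B3:   IN=(all ⊤)   OUT=(all ⊤)
  B4:   IN=(all ⊤)   OUT=(all ⊤)
  B5:   IN=(all ⊤)   OUT={a:4; rest ⊤}
  B6:   IN=(all ⊤)   OUT={b:3; rest ⊤}
  B7:   IN={b:3; rest ⊤}   OUT={a:-2, b:3; rest ⊤}
  B8:   IN=(all ⊤)   OUT=(all ⊤)

Merge at B5: IN[B5] = OUT[B4] = {a: ⊤, b: ⊤, c: ⊤, d: ⊤, e: ⊤, f: ⊤}
Applying B5's transfer function to that IN value gives OUT[B5] (row B5 above).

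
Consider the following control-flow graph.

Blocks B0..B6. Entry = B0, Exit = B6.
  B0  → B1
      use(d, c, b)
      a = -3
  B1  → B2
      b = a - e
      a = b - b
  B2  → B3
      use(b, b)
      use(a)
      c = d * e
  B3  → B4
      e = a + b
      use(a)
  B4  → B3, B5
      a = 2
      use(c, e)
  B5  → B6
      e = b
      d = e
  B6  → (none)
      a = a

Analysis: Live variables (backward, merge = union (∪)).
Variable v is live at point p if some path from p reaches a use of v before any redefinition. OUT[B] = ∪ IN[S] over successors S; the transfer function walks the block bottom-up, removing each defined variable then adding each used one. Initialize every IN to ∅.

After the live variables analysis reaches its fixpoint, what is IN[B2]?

Converged values:
  B0: | IN={b, c, d, e} | OUT={a, d, e}
  B1: | IN={a, d, e} | OUT={a, b, d, e}
  B2: | IN={a, b, d, e} | OUT={a, b, c}
  B3: | IN={a, b, c} | OUT={b, c, e}
  B4: | IN={b, c, e} | OUT={a, b, c}
  B5: | IN={a, b} | OUT={a}
  B6: | IN={a} | OUT={}

Merge at B2: OUT[B2] = IN[B3] = {a, b, c}
Applying B2's transfer function to that OUT value gives IN[B2] (row B2 above).

Answer: {a, b, d, e}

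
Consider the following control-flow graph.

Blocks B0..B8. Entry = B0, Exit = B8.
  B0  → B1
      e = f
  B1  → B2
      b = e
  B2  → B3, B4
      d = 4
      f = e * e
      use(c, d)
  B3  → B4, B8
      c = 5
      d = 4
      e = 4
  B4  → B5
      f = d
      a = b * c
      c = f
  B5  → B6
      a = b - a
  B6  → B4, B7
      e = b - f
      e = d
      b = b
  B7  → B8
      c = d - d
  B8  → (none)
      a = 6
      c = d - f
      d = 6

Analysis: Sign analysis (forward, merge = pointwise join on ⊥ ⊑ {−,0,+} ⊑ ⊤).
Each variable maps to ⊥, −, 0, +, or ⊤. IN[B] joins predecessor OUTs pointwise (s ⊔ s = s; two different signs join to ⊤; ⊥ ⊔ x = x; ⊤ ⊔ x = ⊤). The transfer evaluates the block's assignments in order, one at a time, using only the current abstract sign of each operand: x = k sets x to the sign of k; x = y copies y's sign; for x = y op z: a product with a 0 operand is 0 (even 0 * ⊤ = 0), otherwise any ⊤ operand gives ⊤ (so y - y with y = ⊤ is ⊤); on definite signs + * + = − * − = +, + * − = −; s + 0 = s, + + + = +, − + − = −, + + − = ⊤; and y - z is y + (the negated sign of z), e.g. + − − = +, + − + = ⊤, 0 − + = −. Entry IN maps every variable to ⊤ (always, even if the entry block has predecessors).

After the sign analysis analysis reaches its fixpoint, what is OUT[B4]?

Answer: {a: ⊤, b: ⊤, c: +, d: +, e: ⊤, f: +}

Derivation:
Converged values:
  B0: | IN=(all ⊤) | OUT=(all ⊤)
  B1: | IN=(all ⊤) | OUT=(all ⊤)
  B2: | IN=(all ⊤) | OUT={d:+; rest ⊤}
  B3: | IN={d:+; rest ⊤} | OUT={c:+, d:+, e:+; rest ⊤}
  B4: | IN={d:+; rest ⊤} | OUT={c:+, d:+, f:+; rest ⊤}
  B5: | IN={c:+, d:+, f:+; rest ⊤} | OUT={c:+, d:+, f:+; rest ⊤}
  B6: | IN={c:+, d:+, f:+; rest ⊤} | OUT={c:+, d:+, e:+, f:+; rest ⊤}
  B7: | IN={c:+, d:+, e:+, f:+; rest ⊤} | OUT={d:+, e:+, f:+; rest ⊤}
  B8: | IN={d:+, e:+; rest ⊤} | OUT={a:+, d:+, e:+; rest ⊤}

Merge at B4: IN[B4] = OUT[B2] ⊔ OUT[B3] ⊔ OUT[B6] = {a: ⊤, b: ⊤, c: ⊤, d: +, e: ⊤, f: ⊤}
Applying B4's transfer function to that IN value gives OUT[B4] (row B4 above).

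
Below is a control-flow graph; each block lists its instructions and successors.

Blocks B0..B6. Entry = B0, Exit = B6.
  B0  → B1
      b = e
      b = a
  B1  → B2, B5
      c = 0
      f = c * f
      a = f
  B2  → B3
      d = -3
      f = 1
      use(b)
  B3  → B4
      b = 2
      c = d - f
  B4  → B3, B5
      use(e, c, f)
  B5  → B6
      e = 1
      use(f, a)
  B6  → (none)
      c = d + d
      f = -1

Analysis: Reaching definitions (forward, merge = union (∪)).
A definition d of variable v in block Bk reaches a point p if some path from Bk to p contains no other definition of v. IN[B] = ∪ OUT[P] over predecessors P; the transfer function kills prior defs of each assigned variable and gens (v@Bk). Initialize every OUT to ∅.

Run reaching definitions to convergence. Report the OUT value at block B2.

Answer: {a@B1, b@B0, c@B1, d@B2, f@B2}

Trace:
Per-block solution:
  B0:  IN={}  OUT={b@B0}
  B1:  IN={b@B0}  OUT={a@B1, b@B0, c@B1, f@B1}
  B2:  IN={a@B1, b@B0, c@B1, f@B1}  OUT={a@B1, b@B0, c@B1, d@B2, f@B2}
  B3:  IN={a@B1, b@B0, b@B3, c@B1, c@B3, d@B2, f@B2}  OUT={a@B1, b@B3, c@B3, d@B2, f@B2}
  B4:  IN={a@B1, b@B3, c@B3, d@B2, f@B2}  OUT={a@B1, b@B3, c@B3, d@B2, f@B2}
  B5:  IN={a@B1, b@B0, b@B3, c@B1, c@B3, d@B2, f@B1, f@B2}  OUT={a@B1, b@B0, b@B3, c@B1, c@B3, d@B2, e@B5, f@B1, f@B2}
  B6:  IN={a@B1, b@B0, b@B3, c@B1, c@B3, d@B2, e@B5, f@B1, f@B2}  OUT={a@B1, b@B0, b@B3, c@B6, d@B2, e@B5, f@B6}

Merge at B2: IN[B2] = OUT[B1] = {a@B1, b@B0, c@B1, f@B1}
Applying B2's transfer function to that IN value gives OUT[B2] (row B2 above).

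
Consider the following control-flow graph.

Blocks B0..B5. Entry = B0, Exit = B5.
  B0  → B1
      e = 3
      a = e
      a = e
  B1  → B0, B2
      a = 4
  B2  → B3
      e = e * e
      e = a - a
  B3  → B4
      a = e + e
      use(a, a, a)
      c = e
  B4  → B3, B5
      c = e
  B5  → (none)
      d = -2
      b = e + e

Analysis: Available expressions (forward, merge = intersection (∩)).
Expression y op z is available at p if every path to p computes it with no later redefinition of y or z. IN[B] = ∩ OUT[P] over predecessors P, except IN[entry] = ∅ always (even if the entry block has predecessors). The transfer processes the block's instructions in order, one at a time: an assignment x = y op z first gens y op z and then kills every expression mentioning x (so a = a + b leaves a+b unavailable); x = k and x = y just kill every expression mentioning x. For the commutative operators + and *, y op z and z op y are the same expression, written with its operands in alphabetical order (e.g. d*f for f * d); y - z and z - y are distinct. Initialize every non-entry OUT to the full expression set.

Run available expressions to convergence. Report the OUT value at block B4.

Fixpoint table:
  B0:  IN={}  OUT={}
  B1:  IN={}  OUT={}
  B2:  IN={}  OUT={a-a}
  B3:  IN={}  OUT={e+e}
  B4:  IN={e+e}  OUT={e+e}
  B5:  IN={e+e}  OUT={e+e}

Merge at B4: IN[B4] = OUT[B3] = {e+e}
Applying B4's transfer function to that IN value gives OUT[B4] (row B4 above).

Answer: {e+e}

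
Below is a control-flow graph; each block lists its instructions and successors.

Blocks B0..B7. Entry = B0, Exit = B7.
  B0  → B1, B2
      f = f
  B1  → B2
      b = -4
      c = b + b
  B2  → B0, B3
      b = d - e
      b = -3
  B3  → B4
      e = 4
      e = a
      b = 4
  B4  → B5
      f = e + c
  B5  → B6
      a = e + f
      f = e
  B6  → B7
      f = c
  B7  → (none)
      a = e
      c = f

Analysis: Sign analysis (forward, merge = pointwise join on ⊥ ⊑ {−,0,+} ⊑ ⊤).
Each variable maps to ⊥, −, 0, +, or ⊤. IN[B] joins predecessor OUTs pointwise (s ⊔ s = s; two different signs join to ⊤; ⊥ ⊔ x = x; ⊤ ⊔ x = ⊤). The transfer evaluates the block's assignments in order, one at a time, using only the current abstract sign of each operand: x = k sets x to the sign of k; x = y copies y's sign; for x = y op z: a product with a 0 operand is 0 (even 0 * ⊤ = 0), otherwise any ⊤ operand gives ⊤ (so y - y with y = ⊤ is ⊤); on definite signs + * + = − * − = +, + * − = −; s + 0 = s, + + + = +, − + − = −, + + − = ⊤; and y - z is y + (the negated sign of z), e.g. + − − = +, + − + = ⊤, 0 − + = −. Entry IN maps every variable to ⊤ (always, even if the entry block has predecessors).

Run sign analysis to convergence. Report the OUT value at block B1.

Answer: {a: ⊤, b: -, c: -, d: ⊤, e: ⊤, f: ⊤}

Trace:
Converged values:
  B0:  IN=(all ⊤)  OUT=(all ⊤)
  B1:  IN=(all ⊤)  OUT={b:-, c:-; rest ⊤}
  B2:  IN=(all ⊤)  OUT={b:-; rest ⊤}
  B3:  IN={b:-; rest ⊤}  OUT={b:+; rest ⊤}
  B4:  IN={b:+; rest ⊤}  OUT={b:+; rest ⊤}
  B5:  IN={b:+; rest ⊤}  OUT={b:+; rest ⊤}
  B6:  IN={b:+; rest ⊤}  OUT={b:+; rest ⊤}
  B7:  IN={b:+; rest ⊤}  OUT={b:+; rest ⊤}

Merge at B1: IN[B1] = OUT[B0] = {a: ⊤, b: ⊤, c: ⊤, d: ⊤, e: ⊤, f: ⊤}
Applying B1's transfer function to that IN value gives OUT[B1] (row B1 above).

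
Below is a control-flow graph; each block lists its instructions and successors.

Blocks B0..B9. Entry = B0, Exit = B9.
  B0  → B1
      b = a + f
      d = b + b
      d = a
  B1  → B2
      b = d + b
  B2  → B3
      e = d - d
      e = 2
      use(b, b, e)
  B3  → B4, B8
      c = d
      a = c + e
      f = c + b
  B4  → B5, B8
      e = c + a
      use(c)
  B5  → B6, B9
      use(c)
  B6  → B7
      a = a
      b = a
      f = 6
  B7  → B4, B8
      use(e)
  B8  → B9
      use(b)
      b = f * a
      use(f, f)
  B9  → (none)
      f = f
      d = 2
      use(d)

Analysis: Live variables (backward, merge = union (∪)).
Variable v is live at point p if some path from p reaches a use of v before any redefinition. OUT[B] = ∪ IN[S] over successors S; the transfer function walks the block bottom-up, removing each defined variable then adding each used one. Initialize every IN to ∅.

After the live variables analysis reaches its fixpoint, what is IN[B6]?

Answer: {a, c, e}

Working:
Per-block solution:
  B0:  IN={a, f}  OUT={b, d}
  B1:  IN={b, d}  OUT={b, d}
  B2:  IN={b, d}  OUT={b, d, e}
  B3:  IN={b, d, e}  OUT={a, b, c, f}
  B4:  IN={a, b, c, f}  OUT={a, b, c, e, f}
  B5:  IN={a, c, e, f}  OUT={a, c, e, f}
  B6:  IN={a, c, e}  OUT={a, b, c, e, f}
  B7:  IN={a, b, c, e, f}  OUT={a, b, c, f}
  B8:  IN={a, b, f}  OUT={f}
  B9:  IN={f}  OUT={}

Merge at B6: OUT[B6] = IN[B7] = {a, b, c, e, f}
Applying B6's transfer function to that OUT value gives IN[B6] (row B6 above).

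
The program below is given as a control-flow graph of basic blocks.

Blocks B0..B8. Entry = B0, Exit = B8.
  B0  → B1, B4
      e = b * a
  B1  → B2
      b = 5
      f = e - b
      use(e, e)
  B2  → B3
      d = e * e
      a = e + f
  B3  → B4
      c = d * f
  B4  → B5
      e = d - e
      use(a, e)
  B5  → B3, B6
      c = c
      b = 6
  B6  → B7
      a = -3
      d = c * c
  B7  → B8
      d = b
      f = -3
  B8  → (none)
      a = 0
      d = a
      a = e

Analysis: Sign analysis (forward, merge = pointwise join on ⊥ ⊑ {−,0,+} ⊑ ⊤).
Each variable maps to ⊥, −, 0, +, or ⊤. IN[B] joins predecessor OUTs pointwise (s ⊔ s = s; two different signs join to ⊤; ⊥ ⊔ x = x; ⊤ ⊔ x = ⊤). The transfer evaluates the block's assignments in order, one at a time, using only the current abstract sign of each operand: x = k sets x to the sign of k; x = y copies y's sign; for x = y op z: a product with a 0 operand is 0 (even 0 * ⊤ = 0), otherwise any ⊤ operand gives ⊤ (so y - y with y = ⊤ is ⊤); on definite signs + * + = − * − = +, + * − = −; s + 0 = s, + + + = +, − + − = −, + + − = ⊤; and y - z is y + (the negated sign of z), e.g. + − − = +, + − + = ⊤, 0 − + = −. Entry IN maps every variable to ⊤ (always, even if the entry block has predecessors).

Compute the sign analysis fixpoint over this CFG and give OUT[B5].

Answer: {a: ⊤, b: +, c: ⊤, d: ⊤, e: ⊤, f: ⊤}

Derivation:
Fixpoint table:
  B0:   IN=(all ⊤)   OUT=(all ⊤)
  B1:   IN=(all ⊤)   OUT={b:+; rest ⊤}
  B2:   IN={b:+; rest ⊤}   OUT={b:+; rest ⊤}
  B3:   IN={b:+; rest ⊤}   OUT={b:+; rest ⊤}
  B4:   IN=(all ⊤)   OUT=(all ⊤)
  B5:   IN=(all ⊤)   OUT={b:+; rest ⊤}
  B6:   IN={b:+; rest ⊤}   OUT={a:-, b:+; rest ⊤}
  B7:   IN={a:-, b:+; rest ⊤}   OUT={a:-, b:+, d:+, f:-; rest ⊤}
  B8:   IN={a:-, b:+, d:+, f:-; rest ⊤}   OUT={b:+, d:0, f:-; rest ⊤}

Merge at B5: IN[B5] = OUT[B4] = {a: ⊤, b: ⊤, c: ⊤, d: ⊤, e: ⊤, f: ⊤}
Applying B5's transfer function to that IN value gives OUT[B5] (row B5 above).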